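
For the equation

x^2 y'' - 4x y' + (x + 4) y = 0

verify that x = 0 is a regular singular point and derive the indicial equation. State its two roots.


Divide by x^2 to reach normal form y'' + P_1(x) y' + P_2(x) y = 0 with P_1(x) = -4/x and P_2(x) = 1/x + 4/x^2.
x = 0 is a singular point because the y'-coefficient -4/x has a pole at x = 0 and the y-coefficient 1/x + 4/x^2 has a pole at x = 0.
It is a regular singular point because x P_1(x) = p(x) = -4 and x^2 P_2(x) = q(x) = x + 4 are polynomials, hence analytic at x = 0.
p(0) = -4,  q(0) = 4.
Indicial equation: r(r-1) + p(0) r + q(0) = 0, i.e. r^2 + (p(0) - 1) r + q(0) = 0, i.e. r^2 - 5 r + 4 = 0.
Discriminant: (-5)^2 - 4(4) = 9, so r = (5 ± 3)/2.
Solving: r_1 = 4, r_2 = 1.

indicial: r^2 - 5 r + 4 = 0; roots r_1 = 4, r_2 = 1


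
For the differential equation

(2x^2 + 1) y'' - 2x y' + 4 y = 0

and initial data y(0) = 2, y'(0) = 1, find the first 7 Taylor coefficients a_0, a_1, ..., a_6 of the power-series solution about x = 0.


Ansatz: y(x) = sum_{n>=0} a_n x^n, so y'(x) = sum_{n>=1} n a_n x^(n-1) and y''(x) = sum_{n>=2} n(n-1) a_n x^(n-2).
Substitute into P(x) y'' + Q(x) y' + R(x) y = 0 with P(x) = 2x^2 + 1, Q(x) = -2x, R(x) = 4, and match powers of x.
Initial conditions: a_0 = 2, a_1 = 1.
Setting the coefficient of each power of x to zero and solving order by order (substituting the coefficients already found):
  x^0: 2 a_2 + 4 a_0 = 0  ->  2 a_2 = -4 a_0 = -8  ->  a_2 = -4
  x^1: 6 a_3 + 2 a_1 = 0  ->  6 a_3 = -2 a_1 = -2  ->  a_3 = -1/3
  x^2: 12 a_4 + 4 a_2 = 0  ->  12 a_4 = -4 a_2 = 16  ->  a_4 = 4/3
  x^3: 20 a_5 + 10 a_3 = 0  ->  20 a_5 = -10 a_3 = 10/3  ->  a_5 = 1/6
  x^4: 30 a_6 + 20 a_4 = 0  ->  30 a_6 = -20 a_4 = -80/3  ->  a_6 = -8/9
Truncated series: y(x) = 2 + x - 4 x^2 - (1/3) x^3 + (4/3) x^4 + (1/6) x^5 - (8/9) x^6 + O(x^7).

a_0 = 2; a_1 = 1; a_2 = -4; a_3 = -1/3; a_4 = 4/3; a_5 = 1/6; a_6 = -8/9


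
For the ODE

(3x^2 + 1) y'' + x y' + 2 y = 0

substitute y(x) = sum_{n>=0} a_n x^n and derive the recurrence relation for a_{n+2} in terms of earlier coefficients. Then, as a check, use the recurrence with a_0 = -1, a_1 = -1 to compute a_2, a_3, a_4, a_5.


Substitute y = sum_n a_n x^n.
(1 + 3 x^2) y'' contributes (n+2)(n+1) a_{n+2} + 3 n(n-1) a_n at x^n.
x y'(x) contributes n a_n at x^n.
2 y(x) contributes 2 a_n at x^n.
Matching x^n: (n+2)(n+1) a_{n+2} + (3 n(n-1) + n + 2) a_n = 0.
Thus a_{n+2} = (-3 n(n-1) - n - 2) / ((n+1)(n+2)) * a_n.

Check with a_0 = -1, a_1 = -1 (apply the recurrence for n = 0, 1, 2, 3): a_0 = -1, a_1 = -1, a_2 = 1, a_3 = 1/2, a_4 = -5/6, a_5 = -23/40.

a_(n+2) = (-3 n(n-1) - n - 2) / ((n+1)(n+2)) * a_n; check: a_0 = -1, a_1 = -1, a_2 = 1, a_3 = 1/2, a_4 = -5/6, a_5 = -23/40


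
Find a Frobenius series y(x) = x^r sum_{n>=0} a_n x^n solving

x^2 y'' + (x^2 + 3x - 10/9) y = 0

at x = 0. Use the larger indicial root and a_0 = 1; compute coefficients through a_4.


Write in Frobenius form y'' + (p(x)/x) y' + (q(x)/x^2) y = 0:
  p(x) = 0,  q(x) = x^2 + 3x - 10/9.
Indicial equation: r(r-1) + (0) r + (-10/9) = 0 -> roots r_1 = 5/3, r_2 = -2/3.
Take r = r_1 = 5/3. Let y(x) = x^r sum_{n>=0} a_n x^n with a_0 = 1.
Substitute y = x^r sum a_n x^n and match x^{r+n}. The recurrence is
  D(n) a_n + 3 a_{n-1} + 1 a_{n-2} = 0,  where D(n) = (r+n)(r+n-1) + (0)(r+n) + (-10/9).
  a_n = [-3 a_{n-1} - 1 a_{n-2}] / D(n).
Since the indicial polynomial factors as (r - r_1)(r - r_2), D(n) = (r_1 + n - r_1)(r_1 + n - r_2) = n(n + 7/3).
Evaluating step by step (a_0 = 1):
  n = 1: D(1) = 1(1 + 7/3) = 10/3; numerator = -3(1) = -3; a_1 = (-3)/(10/3) = -9/10
  n = 2: D(2) = 2(2 + 7/3) = 26/3; numerator = -3(-9/10) - 1(1) = 17/10; a_2 = (17/10)/(26/3) = 51/260
  n = 3: D(3) = 3(3 + 7/3) = 16; numerator = -3(51/260) - 1(-9/10) = 81/260; a_3 = (81/260)/(16) = 81/4160
  n = 4: D(4) = 4(4 + 7/3) = 76/3; numerator = -3(81/4160) - 1(51/260) = -1059/4160; a_4 = (-1059/4160)/(76/3) = -3177/316160

r = 5/3; a_0 = 1; a_1 = -9/10; a_2 = 51/260; a_3 = 81/4160; a_4 = -3177/316160


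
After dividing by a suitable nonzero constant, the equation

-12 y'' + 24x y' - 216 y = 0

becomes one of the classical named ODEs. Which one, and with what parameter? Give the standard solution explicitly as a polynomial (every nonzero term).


All three coefficients share the factor -12; dividing through by -12 gives  y'' - 2x y' + 18 y = 0.
This matches the Hermite equation y'' - 2x y' + 2n y = 0 with 2n = 18, so n = 9; the polynomial solution is H_9(x).
With y = sum_k a_k x^k, matching x^k gives (k+2)(k+1) a_{k+2} = 2(k - n) a_k = 2(k - 9) a_k. The right side vanishes at k = 9, so the series with the parity of 9 terminates at degree 9.
Standard normalization: leading coefficient of H_n is 2^n, so a_9 = 2^9 = 512. Work downward with a_k = (k+1)(k+2) a_{k+2} / (2(k - n)):
  a_7 = (8)(9)(512) / (2(7 - 9)) = 36864/(-4) = -9216
  a_5 = (6)(7)(-9216) / (2(5 - 9)) = -387072/(-8) = 48384
  a_3 = (4)(5)(48384) / (2(3 - 9)) = 967680/(-12) = -80640
  a_1 = (2)(3)(-80640) / (2(1 - 9)) = -483840/(-16) = 30240
Hence H_9(x) = 512 x^9 - 9216 x^7 + 48384 x^5 - 80640 x^3 + 30240 x.

H_9(x); series = 512 x^9 - 9216 x^7 + 48384 x^5 - 80640 x^3 + 30240 x


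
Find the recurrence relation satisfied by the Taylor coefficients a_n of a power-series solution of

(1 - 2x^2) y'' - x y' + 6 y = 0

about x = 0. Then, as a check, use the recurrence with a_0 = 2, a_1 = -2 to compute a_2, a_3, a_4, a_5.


Substitute y = sum_n a_n x^n.
(1 - 2 x^2) y'' contributes (n+2)(n+1) a_{n+2} - 2 n(n-1) a_n at x^n.
-x y'(x) contributes -n a_n at x^n.
6 y(x) contributes 6 a_n at x^n.
Matching x^n: (n+2)(n+1) a_{n+2} + (-2 n(n-1) - n + 6) a_n = 0.
Thus a_{n+2} = (2 n(n-1) + n - 6) / ((n+1)(n+2)) * a_n.

Check with a_0 = 2, a_1 = -2 (apply the recurrence for n = 0, 1, 2, 3): a_0 = 2, a_1 = -2, a_2 = -6, a_3 = 5/3, a_4 = 0, a_5 = 3/4.

a_(n+2) = (2 n(n-1) + n - 6) / ((n+1)(n+2)) * a_n; check: a_0 = 2, a_1 = -2, a_2 = -6, a_3 = 5/3, a_4 = 0, a_5 = 3/4


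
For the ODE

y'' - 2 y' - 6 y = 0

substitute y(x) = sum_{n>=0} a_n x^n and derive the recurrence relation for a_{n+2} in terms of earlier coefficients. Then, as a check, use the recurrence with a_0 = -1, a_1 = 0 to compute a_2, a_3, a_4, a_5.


Substitute y = sum_n a_n x^n.
y''(x) has coefficient (n+2)(n+1) a_{n+2} at x^n;
-2 y'(x) has coefficient -2 (n+1) a_{n+1} at x^n;
-6 y(x) has coefficient -6 a_n at x^n.
Matching x^n: (n+2)(n+1) a_{n+2} - 2 (n+1) a_{n+1} - 6 a_n = 0.
Thus a_{n+2} = [2 (n+1) a_{n+1} + 6 a_n] / ((n+1)(n+2)).

Check with a_0 = -1, a_1 = 0 (apply the recurrence for n = 0, 1, 2, 3): a_0 = -1, a_1 = 0, a_2 = -3, a_3 = -2, a_4 = -5/2, a_5 = -8/5.

a_(n+2) = [2 (n+1) a_(n+1) + 6 a_n] / ((n+1)(n+2)); check: a_0 = -1, a_1 = 0, a_2 = -3, a_3 = -2, a_4 = -5/2, a_5 = -8/5


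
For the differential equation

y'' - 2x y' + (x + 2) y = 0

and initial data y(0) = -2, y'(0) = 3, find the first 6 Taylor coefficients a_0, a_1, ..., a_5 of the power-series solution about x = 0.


Ansatz: y(x) = sum_{n>=0} a_n x^n, so y'(x) = sum_{n>=1} n a_n x^(n-1) and y''(x) = sum_{n>=2} n(n-1) a_n x^(n-2).
Substitute into P(x) y'' + Q(x) y' + R(x) y = 0 with P(x) = 1, Q(x) = -2x, R(x) = x + 2, and match powers of x.
Initial conditions: a_0 = -2, a_1 = 3.
Setting the coefficient of each power of x to zero and solving order by order (substituting the coefficients already found):
  x^0: 2 a_2 + 2 a_0 = 0  ->  2 a_2 = -2 a_0 = 4  ->  a_2 = 2
  x^1: 6 a_3 + a_0 = 0  ->  6 a_3 = -a_0 = 2  ->  a_3 = 1/3
  x^2: 12 a_4 - 2 a_2 + a_1 = 0  ->  12 a_4 = 2 a_2 - a_1 = 1  ->  a_4 = 1/12
  x^3: 20 a_5 - 4 a_3 + a_2 = 0  ->  20 a_5 = 4 a_3 - a_2 = -2/3  ->  a_5 = -1/30
Truncated series: y(x) = -2 + 3 x + 2 x^2 + (1/3) x^3 + (1/12) x^4 - (1/30) x^5 + O(x^6).

a_0 = -2; a_1 = 3; a_2 = 2; a_3 = 1/3; a_4 = 1/12; a_5 = -1/30


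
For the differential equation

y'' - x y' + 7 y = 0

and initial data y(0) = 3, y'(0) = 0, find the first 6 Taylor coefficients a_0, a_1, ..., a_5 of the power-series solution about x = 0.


Ansatz: y(x) = sum_{n>=0} a_n x^n, so y'(x) = sum_{n>=1} n a_n x^(n-1) and y''(x) = sum_{n>=2} n(n-1) a_n x^(n-2).
Substitute into P(x) y'' + Q(x) y' + R(x) y = 0 with P(x) = 1, Q(x) = -x, R(x) = 7, and match powers of x.
Initial conditions: a_0 = 3, a_1 = 0.
Setting the coefficient of each power of x to zero and solving order by order (substituting the coefficients already found):
  x^0: 2 a_2 + 7 a_0 = 0  ->  2 a_2 = -7 a_0 = -21  ->  a_2 = -21/2
  x^1: 6 a_3 + 6 a_1 = 0  ->  6 a_3 = -6 a_1 = 0  ->  a_3 = 0
  x^2: 12 a_4 + 5 a_2 = 0  ->  12 a_4 = -5 a_2 = 105/2  ->  a_4 = 35/8
  x^3: 20 a_5 + 4 a_3 = 0  ->  20 a_5 = -4 a_3 = 0  ->  a_5 = 0
Truncated series: y(x) = 3 - (21/2) x^2 + (35/8) x^4 + O(x^6).

a_0 = 3; a_1 = 0; a_2 = -21/2; a_3 = 0; a_4 = 35/8; a_5 = 0


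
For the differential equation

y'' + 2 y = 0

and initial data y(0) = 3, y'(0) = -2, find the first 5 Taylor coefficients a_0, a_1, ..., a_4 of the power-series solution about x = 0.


Ansatz: y(x) = sum_{n>=0} a_n x^n, so y'(x) = sum_{n>=1} n a_n x^(n-1) and y''(x) = sum_{n>=2} n(n-1) a_n x^(n-2).
Substitute into P(x) y'' + Q(x) y' + R(x) y = 0 with P(x) = 1, Q(x) = 0, R(x) = 2, and match powers of x.
Initial conditions: a_0 = 3, a_1 = -2.
Setting the coefficient of each power of x to zero and solving order by order (substituting the coefficients already found):
  x^0: 2 a_2 + 2 a_0 = 0  ->  2 a_2 = -2 a_0 = -6  ->  a_2 = -3
  x^1: 6 a_3 + 2 a_1 = 0  ->  6 a_3 = -2 a_1 = 4  ->  a_3 = 2/3
  x^2: 12 a_4 + 2 a_2 = 0  ->  12 a_4 = -2 a_2 = 6  ->  a_4 = 1/2
Truncated series: y(x) = 3 - 2 x - 3 x^2 + (2/3) x^3 + (1/2) x^4 + O(x^5).

a_0 = 3; a_1 = -2; a_2 = -3; a_3 = 2/3; a_4 = 1/2


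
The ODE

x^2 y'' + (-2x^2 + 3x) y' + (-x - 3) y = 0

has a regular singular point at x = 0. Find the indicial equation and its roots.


Divide by x^2 to reach normal form y'' + P_1(x) y' + P_2(x) y = 0 with P_1(x) = -2 + 3/x and P_2(x) = -1/x - 3/x^2.
x = 0 is a singular point because the y'-coefficient -2 + 3/x has a pole at x = 0 and the y-coefficient -1/x - 3/x^2 has a pole at x = 0.
It is a regular singular point because x P_1(x) = p(x) = 3 - 2x and x^2 P_2(x) = q(x) = -x - 3 are polynomials, hence analytic at x = 0.
p(0) = 3,  q(0) = -3.
Indicial equation: r(r-1) + p(0) r + q(0) = 0, i.e. r^2 + (p(0) - 1) r + q(0) = 0, i.e. r^2 + 2 r - 3 = 0.
Discriminant: (2)^2 - 4(-3) = 16, so r = (-2 ± 4)/2.
Solving: r_1 = 1, r_2 = -3.

indicial: r^2 + 2 r - 3 = 0; roots r_1 = 1, r_2 = -3


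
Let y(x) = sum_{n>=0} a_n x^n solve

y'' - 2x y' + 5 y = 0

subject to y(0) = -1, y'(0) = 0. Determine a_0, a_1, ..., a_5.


Ansatz: y(x) = sum_{n>=0} a_n x^n, so y'(x) = sum_{n>=1} n a_n x^(n-1) and y''(x) = sum_{n>=2} n(n-1) a_n x^(n-2).
Substitute into P(x) y'' + Q(x) y' + R(x) y = 0 with P(x) = 1, Q(x) = -2x, R(x) = 5, and match powers of x.
Initial conditions: a_0 = -1, a_1 = 0.
Setting the coefficient of each power of x to zero and solving order by order (substituting the coefficients already found):
  x^0: 2 a_2 + 5 a_0 = 0  ->  2 a_2 = -5 a_0 = 5  ->  a_2 = 5/2
  x^1: 6 a_3 + 3 a_1 = 0  ->  6 a_3 = -3 a_1 = 0  ->  a_3 = 0
  x^2: 12 a_4 + a_2 = 0  ->  12 a_4 = -a_2 = -5/2  ->  a_4 = -5/24
  x^3: 20 a_5 - a_3 = 0  ->  20 a_5 = a_3 = 0  ->  a_5 = 0
Truncated series: y(x) = -1 + (5/2) x^2 - (5/24) x^4 + O(x^6).

a_0 = -1; a_1 = 0; a_2 = 5/2; a_3 = 0; a_4 = -5/24; a_5 = 0


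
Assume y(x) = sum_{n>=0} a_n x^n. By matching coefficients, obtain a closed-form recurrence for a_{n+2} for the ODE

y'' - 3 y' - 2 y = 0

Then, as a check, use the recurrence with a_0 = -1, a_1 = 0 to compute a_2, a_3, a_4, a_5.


Substitute y = sum_n a_n x^n.
y''(x) has coefficient (n+2)(n+1) a_{n+2} at x^n;
-3 y'(x) has coefficient -3 (n+1) a_{n+1} at x^n;
-2 y(x) has coefficient -2 a_n at x^n.
Matching x^n: (n+2)(n+1) a_{n+2} - 3 (n+1) a_{n+1} - 2 a_n = 0.
Thus a_{n+2} = [3 (n+1) a_{n+1} + 2 a_n] / ((n+1)(n+2)).

Check with a_0 = -1, a_1 = 0 (apply the recurrence for n = 0, 1, 2, 3): a_0 = -1, a_1 = 0, a_2 = -1, a_3 = -1, a_4 = -11/12, a_5 = -13/20.

a_(n+2) = [3 (n+1) a_(n+1) + 2 a_n] / ((n+1)(n+2)); check: a_0 = -1, a_1 = 0, a_2 = -1, a_3 = -1, a_4 = -11/12, a_5 = -13/20


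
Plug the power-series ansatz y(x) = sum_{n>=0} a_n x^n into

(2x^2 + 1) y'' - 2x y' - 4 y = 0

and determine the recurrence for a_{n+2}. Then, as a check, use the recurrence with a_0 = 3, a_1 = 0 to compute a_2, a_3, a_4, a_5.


Substitute y = sum_n a_n x^n.
(1 + 2 x^2) y'' contributes (n+2)(n+1) a_{n+2} + 2 n(n-1) a_n at x^n.
-2 x y'(x) contributes -2 n a_n at x^n.
-4 y(x) contributes -4 a_n at x^n.
Matching x^n: (n+2)(n+1) a_{n+2} + (2 n(n-1) - 2 n - 4) a_n = 0.
Thus a_{n+2} = (-2 n(n-1) + 2 n + 4) / ((n+1)(n+2)) * a_n.

Check with a_0 = 3, a_1 = 0 (apply the recurrence for n = 0, 1, 2, 3): a_0 = 3, a_1 = 0, a_2 = 6, a_3 = 0, a_4 = 2, a_5 = 0.

a_(n+2) = (-2 n(n-1) + 2 n + 4) / ((n+1)(n+2)) * a_n; check: a_0 = 3, a_1 = 0, a_2 = 6, a_3 = 0, a_4 = 2, a_5 = 0


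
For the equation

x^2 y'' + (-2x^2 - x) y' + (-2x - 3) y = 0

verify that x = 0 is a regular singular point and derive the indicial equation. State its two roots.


Divide by x^2 to reach normal form y'' + P_1(x) y' + P_2(x) y = 0 with P_1(x) = -2 - 1/x and P_2(x) = -2/x - 3/x^2.
x = 0 is a singular point because the y'-coefficient -2 - 1/x has a pole at x = 0 and the y-coefficient -2/x - 3/x^2 has a pole at x = 0.
It is a regular singular point because x P_1(x) = p(x) = -2x - 1 and x^2 P_2(x) = q(x) = -2x - 3 are polynomials, hence analytic at x = 0.
p(0) = -1,  q(0) = -3.
Indicial equation: r(r-1) + p(0) r + q(0) = 0, i.e. r^2 + (p(0) - 1) r + q(0) = 0, i.e. r^2 - 2 r - 3 = 0.
Discriminant: (-2)^2 - 4(-3) = 16, so r = (2 ± 4)/2.
Solving: r_1 = 3, r_2 = -1.

indicial: r^2 - 2 r - 3 = 0; roots r_1 = 3, r_2 = -1


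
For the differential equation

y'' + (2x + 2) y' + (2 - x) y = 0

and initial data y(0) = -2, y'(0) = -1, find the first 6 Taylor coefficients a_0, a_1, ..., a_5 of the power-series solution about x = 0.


Ansatz: y(x) = sum_{n>=0} a_n x^n, so y'(x) = sum_{n>=1} n a_n x^(n-1) and y''(x) = sum_{n>=2} n(n-1) a_n x^(n-2).
Substitute into P(x) y'' + Q(x) y' + R(x) y = 0 with P(x) = 1, Q(x) = 2x + 2, R(x) = 2 - x, and match powers of x.
Initial conditions: a_0 = -2, a_1 = -1.
Setting the coefficient of each power of x to zero and solving order by order (substituting the coefficients already found):
  x^0: 2 a_2 + 2 a_1 + 2 a_0 = 0  ->  2 a_2 = -2 a_1 - 2 a_0 = 6  ->  a_2 = 3
  x^1: 6 a_3 + 4 a_2 + 4 a_1 - a_0 = 0  ->  6 a_3 = -4 a_2 - 4 a_1 + a_0 = -10  ->  a_3 = -5/3
  x^2: 12 a_4 + 6 a_3 + 6 a_2 - a_1 = 0  ->  12 a_4 = -6 a_3 - 6 a_2 + a_1 = -9  ->  a_4 = -3/4
  x^3: 20 a_5 + 8 a_4 + 8 a_3 - a_2 = 0  ->  20 a_5 = -8 a_4 - 8 a_3 + a_2 = 67/3  ->  a_5 = 67/60
Truncated series: y(x) = -2 - x + 3 x^2 - (5/3) x^3 - (3/4) x^4 + (67/60) x^5 + O(x^6).

a_0 = -2; a_1 = -1; a_2 = 3; a_3 = -5/3; a_4 = -3/4; a_5 = 67/60


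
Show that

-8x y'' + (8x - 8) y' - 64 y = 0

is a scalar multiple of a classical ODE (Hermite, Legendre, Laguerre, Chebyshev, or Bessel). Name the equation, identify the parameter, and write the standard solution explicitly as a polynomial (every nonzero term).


All three coefficients share the factor -8; dividing through by -8 gives  x y'' + (1 - x) y' + 8 y = 0.
This matches the Laguerre equation x y'' + (1 - x) y' + n y = 0 with n = 8; the polynomial solution is L_8(x).
With y = sum_k a_k x^k, matching x^k gives (k+1)k a_{k+1} + (k+1) a_{k+1} - k a_k + n a_k = 0, i.e. (k+1)^2 a_{k+1} = (k - n) a_k = (k - 8) a_k. The right side vanishes at k = 8, so the series terminates at degree 8.
Standard normalization L_n(0) = 1 gives a_0 = 1. Work upward with a_{k+1} = (k - 8) a_k / (k+1)^2:
  a_1 = (0 - 8)(1) / 1^2 = -8/1 = -8
  a_2 = (1 - 8)(-8) / 2^2 = 56/4 = 14
  a_3 = (2 - 8)(14) / 3^2 = -84/9 = -28/3
  a_4 = (3 - 8)(-28/3) / 4^2 = (140/3)/16 = 35/12
  a_5 = (4 - 8)(35/12) / 5^2 = (-35/3)/25 = -7/15
  a_6 = (5 - 8)(-7/15) / 6^2 = (7/5)/36 = 7/180
  a_7 = (6 - 8)(7/180) / 7^2 = (-7/90)/49 = -1/630
  a_8 = (7 - 8)(-1/630) / 8^2 = (1/630)/64 = 1/40320
Hence L_8(x) = x^8/40320 - x^7/630 + 7 x^6/180 - 7 x^5/15 + 35 x^4/12 - 28 x^3/3 + 14 x^2 - 8 x + 1.

L_8(x); series = x^8/40320 - x^7/630 + 7 x^6/180 - 7 x^5/15 + 35 x^4/12 - 28 x^3/3 + 14 x^2 - 8 x + 1


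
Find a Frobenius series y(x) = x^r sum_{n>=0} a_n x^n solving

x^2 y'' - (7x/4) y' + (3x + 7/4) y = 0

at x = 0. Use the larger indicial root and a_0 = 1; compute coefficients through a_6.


Write in Frobenius form y'' + (p(x)/x) y' + (q(x)/x^2) y = 0:
  p(x) = -7/4,  q(x) = 3x + 7/4.
Indicial equation: r(r-1) + (-7/4) r + (7/4) = 0 -> roots r_1 = 7/4, r_2 = 1.
Take r = r_1 = 7/4. Let y(x) = x^r sum_{n>=0} a_n x^n with a_0 = 1.
Substitute y = x^r sum a_n x^n and match x^{r+n}. The recurrence is
  D(n) a_n + 3 a_{n-1} = 0,  where D(n) = (r+n)(r+n-1) + (-7/4)(r+n) + (7/4).
  a_n = -3 / D(n) * a_{n-1}.
Since the indicial polynomial factors as (r - r_1)(r - r_2), D(n) = (r_1 + n - r_1)(r_1 + n - r_2) = n(n + 3/4).
Evaluating step by step (a_0 = 1):
  n = 1: D(1) = 1(1 + 3/4) = 7/4; numerator = -3(1) = -3; a_1 = (-3)/(7/4) = -12/7
  n = 2: D(2) = 2(2 + 3/4) = 11/2; numerator = -3(-12/7) = 36/7; a_2 = (36/7)/(11/2) = 72/77
  n = 3: D(3) = 3(3 + 3/4) = 45/4; numerator = -3(72/77) = -216/77; a_3 = (-216/77)/(45/4) = -96/385
  n = 4: D(4) = 4(4 + 3/4) = 19; numerator = -3(-96/385) = 288/385; a_4 = (288/385)/(19) = 288/7315
  n = 5: D(5) = 5(5 + 3/4) = 115/4; numerator = -3(288/7315) = -864/7315; a_5 = (-864/7315)/(115/4) = -3456/841225
  n = 6: D(6) = 6(6 + 3/4) = 81/2; numerator = -3(-3456/841225) = 10368/841225; a_6 = (10368/841225)/(81/2) = 256/841225

r = 7/4; a_0 = 1; a_1 = -12/7; a_2 = 72/77; a_3 = -96/385; a_4 = 288/7315; a_5 = -3456/841225; a_6 = 256/841225


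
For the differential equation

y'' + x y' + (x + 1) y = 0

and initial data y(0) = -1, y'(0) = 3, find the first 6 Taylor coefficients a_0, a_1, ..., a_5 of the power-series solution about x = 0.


Ansatz: y(x) = sum_{n>=0} a_n x^n, so y'(x) = sum_{n>=1} n a_n x^(n-1) and y''(x) = sum_{n>=2} n(n-1) a_n x^(n-2).
Substitute into P(x) y'' + Q(x) y' + R(x) y = 0 with P(x) = 1, Q(x) = x, R(x) = x + 1, and match powers of x.
Initial conditions: a_0 = -1, a_1 = 3.
Setting the coefficient of each power of x to zero and solving order by order (substituting the coefficients already found):
  x^0: 2 a_2 + a_0 = 0  ->  2 a_2 = -a_0 = 1  ->  a_2 = 1/2
  x^1: 6 a_3 + 2 a_1 + a_0 = 0  ->  6 a_3 = -2 a_1 - a_0 = -5  ->  a_3 = -5/6
  x^2: 12 a_4 + 3 a_2 + a_1 = 0  ->  12 a_4 = -3 a_2 - a_1 = -9/2  ->  a_4 = -3/8
  x^3: 20 a_5 + 4 a_3 + a_2 = 0  ->  20 a_5 = -4 a_3 - a_2 = 17/6  ->  a_5 = 17/120
Truncated series: y(x) = -1 + 3 x + (1/2) x^2 - (5/6) x^3 - (3/8) x^4 + (17/120) x^5 + O(x^6).

a_0 = -1; a_1 = 3; a_2 = 1/2; a_3 = -5/6; a_4 = -3/8; a_5 = 17/120


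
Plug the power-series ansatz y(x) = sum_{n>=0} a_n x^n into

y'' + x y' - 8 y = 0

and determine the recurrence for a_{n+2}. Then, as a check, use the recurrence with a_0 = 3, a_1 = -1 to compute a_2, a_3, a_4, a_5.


Substitute y = sum_n a_n x^n.
y''(x) has coefficient (n+2)(n+1) a_{n+2} at x^n;
x y'(x) has coefficient n a_n at x^n (shift);
-8 y(x) has coefficient -8 a_n at x^n.
Matching x^n: (n+2)(n+1) a_{n+2} + (n - 8) a_n = 0.
Thus a_{n+2} = (-n + 8) / ((n+1)(n+2)) * a_n.

Check with a_0 = 3, a_1 = -1 (apply the recurrence for n = 0, 1, 2, 3): a_0 = 3, a_1 = -1, a_2 = 12, a_3 = -7/6, a_4 = 6, a_5 = -7/24.

a_(n+2) = (-n + 8) / ((n+1)(n+2)) * a_n; check: a_0 = 3, a_1 = -1, a_2 = 12, a_3 = -7/6, a_4 = 6, a_5 = -7/24


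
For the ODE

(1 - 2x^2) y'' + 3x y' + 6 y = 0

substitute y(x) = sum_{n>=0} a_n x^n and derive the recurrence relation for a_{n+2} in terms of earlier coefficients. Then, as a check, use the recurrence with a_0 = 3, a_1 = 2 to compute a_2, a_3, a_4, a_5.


Substitute y = sum_n a_n x^n.
(1 - 2 x^2) y'' contributes (n+2)(n+1) a_{n+2} - 2 n(n-1) a_n at x^n.
3 x y'(x) contributes 3 n a_n at x^n.
6 y(x) contributes 6 a_n at x^n.
Matching x^n: (n+2)(n+1) a_{n+2} + (-2 n(n-1) + 3 n + 6) a_n = 0.
Thus a_{n+2} = (2 n(n-1) - 3 n - 6) / ((n+1)(n+2)) * a_n.

Check with a_0 = 3, a_1 = 2 (apply the recurrence for n = 0, 1, 2, 3): a_0 = 3, a_1 = 2, a_2 = -9, a_3 = -3, a_4 = 6, a_5 = 9/20.

a_(n+2) = (2 n(n-1) - 3 n - 6) / ((n+1)(n+2)) * a_n; check: a_0 = 3, a_1 = 2, a_2 = -9, a_3 = -3, a_4 = 6, a_5 = 9/20


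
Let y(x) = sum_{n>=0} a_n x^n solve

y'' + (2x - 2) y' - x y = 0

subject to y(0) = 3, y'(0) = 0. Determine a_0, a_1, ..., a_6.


Ansatz: y(x) = sum_{n>=0} a_n x^n, so y'(x) = sum_{n>=1} n a_n x^(n-1) and y''(x) = sum_{n>=2} n(n-1) a_n x^(n-2).
Substitute into P(x) y'' + Q(x) y' + R(x) y = 0 with P(x) = 1, Q(x) = 2x - 2, R(x) = -x, and match powers of x.
Initial conditions: a_0 = 3, a_1 = 0.
Setting the coefficient of each power of x to zero and solving order by order (substituting the coefficients already found):
  x^0: 2 a_2 - 2 a_1 = 0  ->  2 a_2 = 2 a_1 = 0  ->  a_2 = 0
  x^1: 6 a_3 - 4 a_2 + 2 a_1 - a_0 = 0  ->  6 a_3 = 4 a_2 - 2 a_1 + a_0 = 3  ->  a_3 = 1/2
  x^2: 12 a_4 - 6 a_3 + 4 a_2 - a_1 = 0  ->  12 a_4 = 6 a_3 - 4 a_2 + a_1 = 3  ->  a_4 = 1/4
  x^3: 20 a_5 - 8 a_4 + 6 a_3 - a_2 = 0  ->  20 a_5 = 8 a_4 - 6 a_3 + a_2 = -1  ->  a_5 = -1/20
  x^4: 30 a_6 - 10 a_5 + 8 a_4 - a_3 = 0  ->  30 a_6 = 10 a_5 - 8 a_4 + a_3 = -2  ->  a_6 = -1/15
Truncated series: y(x) = 3 + (1/2) x^3 + (1/4) x^4 - (1/20) x^5 - (1/15) x^6 + O(x^7).

a_0 = 3; a_1 = 0; a_2 = 0; a_3 = 1/2; a_4 = 1/4; a_5 = -1/20; a_6 = -1/15


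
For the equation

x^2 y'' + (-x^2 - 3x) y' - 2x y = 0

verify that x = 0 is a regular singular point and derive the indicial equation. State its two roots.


Divide by x^2 to reach normal form y'' + P_1(x) y' + P_2(x) y = 0 with P_1(x) = -1 - 3/x and P_2(x) = -2/x.
x = 0 is a singular point because the y'-coefficient -1 - 3/x has a pole at x = 0 and the y-coefficient -2/x has a pole at x = 0.
It is a regular singular point because x P_1(x) = p(x) = -x - 3 and x^2 P_2(x) = q(x) = -2x are polynomials, hence analytic at x = 0.
p(0) = -3,  q(0) = 0.
Indicial equation: r(r-1) + p(0) r + q(0) = 0, i.e. r^2 + (p(0) - 1) r + q(0) = 0, i.e. r^2 - 4 r = 0.
Discriminant: (-4)^2 - 4(0) = 16, so r = (4 ± 4)/2.
Solving: r_1 = 4, r_2 = 0.

indicial: r^2 - 4 r = 0; roots r_1 = 4, r_2 = 0


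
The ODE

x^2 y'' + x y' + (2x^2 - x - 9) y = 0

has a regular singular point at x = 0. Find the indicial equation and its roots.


Divide by x^2 to reach normal form y'' + P_1(x) y' + P_2(x) y = 0 with P_1(x) = 1/x and P_2(x) = 2 - 1/x - 9/x^2.
x = 0 is a singular point because the y'-coefficient 1/x has a pole at x = 0 and the y-coefficient 2 - 1/x - 9/x^2 has a pole at x = 0.
It is a regular singular point because x P_1(x) = p(x) = 1 and x^2 P_2(x) = q(x) = 2x^2 - x - 9 are polynomials, hence analytic at x = 0.
p(0) = 1,  q(0) = -9.
Indicial equation: r(r-1) + p(0) r + q(0) = 0, i.e. r^2 + (p(0) - 1) r + q(0) = 0, i.e. r^2 - 9 = 0.
Discriminant: (0)^2 - 4(-9) = 36, so r = (0 ± 6)/2.
Solving: r_1 = 3, r_2 = -3.

indicial: r^2 - 9 = 0; roots r_1 = 3, r_2 = -3


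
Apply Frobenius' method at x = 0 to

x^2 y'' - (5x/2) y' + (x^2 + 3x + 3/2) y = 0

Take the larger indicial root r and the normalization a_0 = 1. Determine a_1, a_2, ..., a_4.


Write in Frobenius form y'' + (p(x)/x) y' + (q(x)/x^2) y = 0:
  p(x) = -5/2,  q(x) = x^2 + 3x + 3/2.
Indicial equation: r(r-1) + (-5/2) r + (3/2) = 0 -> roots r_1 = 3, r_2 = 1/2.
Take r = r_1 = 3. Let y(x) = x^r sum_{n>=0} a_n x^n with a_0 = 1.
Substitute y = x^r sum a_n x^n and match x^{r+n}. The recurrence is
  D(n) a_n + 3 a_{n-1} + 1 a_{n-2} = 0,  where D(n) = (r+n)(r+n-1) + (-5/2)(r+n) + (3/2).
  a_n = [-3 a_{n-1} - 1 a_{n-2}] / D(n).
Since the indicial polynomial factors as (r - r_1)(r - r_2), D(n) = (r_1 + n - r_1)(r_1 + n - r_2) = n(n + 5/2).
Evaluating step by step (a_0 = 1):
  n = 1: D(1) = 1(1 + 5/2) = 7/2; numerator = -3(1) = -3; a_1 = (-3)/(7/2) = -6/7
  n = 2: D(2) = 2(2 + 5/2) = 9; numerator = -3(-6/7) - 1(1) = 11/7; a_2 = (11/7)/(9) = 11/63
  n = 3: D(3) = 3(3 + 5/2) = 33/2; numerator = -3(11/63) - 1(-6/7) = 1/3; a_3 = (1/3)/(33/2) = 2/99
  n = 4: D(4) = 4(4 + 5/2) = 26; numerator = -3(2/99) - 1(11/63) = -163/693; a_4 = (-163/693)/(26) = -163/18018

r = 3; a_0 = 1; a_1 = -6/7; a_2 = 11/63; a_3 = 2/99; a_4 = -163/18018


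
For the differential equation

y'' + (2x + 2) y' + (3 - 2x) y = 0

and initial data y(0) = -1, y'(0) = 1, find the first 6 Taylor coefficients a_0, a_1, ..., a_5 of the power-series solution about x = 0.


Ansatz: y(x) = sum_{n>=0} a_n x^n, so y'(x) = sum_{n>=1} n a_n x^(n-1) and y''(x) = sum_{n>=2} n(n-1) a_n x^(n-2).
Substitute into P(x) y'' + Q(x) y' + R(x) y = 0 with P(x) = 1, Q(x) = 2x + 2, R(x) = 3 - 2x, and match powers of x.
Initial conditions: a_0 = -1, a_1 = 1.
Setting the coefficient of each power of x to zero and solving order by order (substituting the coefficients already found):
  x^0: 2 a_2 + 2 a_1 + 3 a_0 = 0  ->  2 a_2 = -2 a_1 - 3 a_0 = 1  ->  a_2 = 1/2
  x^1: 6 a_3 + 4 a_2 + 5 a_1 - 2 a_0 = 0  ->  6 a_3 = -4 a_2 - 5 a_1 + 2 a_0 = -9  ->  a_3 = -3/2
  x^2: 12 a_4 + 6 a_3 + 7 a_2 - 2 a_1 = 0  ->  12 a_4 = -6 a_3 - 7 a_2 + 2 a_1 = 15/2  ->  a_4 = 5/8
  x^3: 20 a_5 + 8 a_4 + 9 a_3 - 2 a_2 = 0  ->  20 a_5 = -8 a_4 - 9 a_3 + 2 a_2 = 19/2  ->  a_5 = 19/40
Truncated series: y(x) = -1 + x + (1/2) x^2 - (3/2) x^3 + (5/8) x^4 + (19/40) x^5 + O(x^6).

a_0 = -1; a_1 = 1; a_2 = 1/2; a_3 = -3/2; a_4 = 5/8; a_5 = 19/40


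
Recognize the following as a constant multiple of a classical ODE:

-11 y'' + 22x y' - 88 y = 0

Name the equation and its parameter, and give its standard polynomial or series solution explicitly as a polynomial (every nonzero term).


All three coefficients share the factor -11; dividing through by -11 gives  y'' - 2x y' + 8 y = 0.
This matches the Hermite equation y'' - 2x y' + 2n y = 0 with 2n = 8, so n = 4; the polynomial solution is H_4(x).
With y = sum_k a_k x^k, matching x^k gives (k+2)(k+1) a_{k+2} = 2(k - n) a_k = 2(k - 4) a_k. The right side vanishes at k = 4, so the series with the parity of 4 terminates at degree 4.
Standard normalization: leading coefficient of H_n is 2^n, so a_4 = 2^4 = 16. Work downward with a_k = (k+1)(k+2) a_{k+2} / (2(k - n)):
  a_2 = (3)(4)(16) / (2(2 - 4)) = 192/(-4) = -48
  a_0 = (1)(2)(-48) / (2(0 - 4)) = -96/(-8) = 12
Hence H_4(x) = 16 x^4 - 48 x^2 + 12.

H_4(x); series = 16 x^4 - 48 x^2 + 12


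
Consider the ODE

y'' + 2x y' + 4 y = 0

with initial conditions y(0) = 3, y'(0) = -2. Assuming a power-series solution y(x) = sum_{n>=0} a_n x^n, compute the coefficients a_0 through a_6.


Ansatz: y(x) = sum_{n>=0} a_n x^n, so y'(x) = sum_{n>=1} n a_n x^(n-1) and y''(x) = sum_{n>=2} n(n-1) a_n x^(n-2).
Substitute into P(x) y'' + Q(x) y' + R(x) y = 0 with P(x) = 1, Q(x) = 2x, R(x) = 4, and match powers of x.
Initial conditions: a_0 = 3, a_1 = -2.
Setting the coefficient of each power of x to zero and solving order by order (substituting the coefficients already found):
  x^0: 2 a_2 + 4 a_0 = 0  ->  2 a_2 = -4 a_0 = -12  ->  a_2 = -6
  x^1: 6 a_3 + 6 a_1 = 0  ->  6 a_3 = -6 a_1 = 12  ->  a_3 = 2
  x^2: 12 a_4 + 8 a_2 = 0  ->  12 a_4 = -8 a_2 = 48  ->  a_4 = 4
  x^3: 20 a_5 + 10 a_3 = 0  ->  20 a_5 = -10 a_3 = -20  ->  a_5 = -1
  x^4: 30 a_6 + 12 a_4 = 0  ->  30 a_6 = -12 a_4 = -48  ->  a_6 = -8/5
Truncated series: y(x) = 3 - 2 x - 6 x^2 + 2 x^3 + 4 x^4 - x^5 - (8/5) x^6 + O(x^7).

a_0 = 3; a_1 = -2; a_2 = -6; a_3 = 2; a_4 = 4; a_5 = -1; a_6 = -8/5


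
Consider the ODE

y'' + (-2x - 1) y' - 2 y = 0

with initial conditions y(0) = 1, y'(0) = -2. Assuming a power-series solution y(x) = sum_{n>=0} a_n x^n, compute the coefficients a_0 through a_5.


Ansatz: y(x) = sum_{n>=0} a_n x^n, so y'(x) = sum_{n>=1} n a_n x^(n-1) and y''(x) = sum_{n>=2} n(n-1) a_n x^(n-2).
Substitute into P(x) y'' + Q(x) y' + R(x) y = 0 with P(x) = 1, Q(x) = -2x - 1, R(x) = -2, and match powers of x.
Initial conditions: a_0 = 1, a_1 = -2.
Setting the coefficient of each power of x to zero and solving order by order (substituting the coefficients already found):
  x^0: 2 a_2 - a_1 - 2 a_0 = 0  ->  2 a_2 = a_1 + 2 a_0 = 0  ->  a_2 = 0
  x^1: 6 a_3 - 2 a_2 - 4 a_1 = 0  ->  6 a_3 = 2 a_2 + 4 a_1 = -8  ->  a_3 = -4/3
  x^2: 12 a_4 - 3 a_3 - 6 a_2 = 0  ->  12 a_4 = 3 a_3 + 6 a_2 = -4  ->  a_4 = -1/3
  x^3: 20 a_5 - 4 a_4 - 8 a_3 = 0  ->  20 a_5 = 4 a_4 + 8 a_3 = -12  ->  a_5 = -3/5
Truncated series: y(x) = 1 - 2 x - (4/3) x^3 - (1/3) x^4 - (3/5) x^5 + O(x^6).

a_0 = 1; a_1 = -2; a_2 = 0; a_3 = -4/3; a_4 = -1/3; a_5 = -3/5


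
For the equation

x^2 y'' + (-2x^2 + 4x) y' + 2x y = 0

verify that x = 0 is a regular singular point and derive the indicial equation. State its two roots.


Divide by x^2 to reach normal form y'' + P_1(x) y' + P_2(x) y = 0 with P_1(x) = -2 + 4/x and P_2(x) = 2/x.
x = 0 is a singular point because the y'-coefficient -2 + 4/x has a pole at x = 0 and the y-coefficient 2/x has a pole at x = 0.
It is a regular singular point because x P_1(x) = p(x) = 4 - 2x and x^2 P_2(x) = q(x) = 2x are polynomials, hence analytic at x = 0.
p(0) = 4,  q(0) = 0.
Indicial equation: r(r-1) + p(0) r + q(0) = 0, i.e. r^2 + (p(0) - 1) r + q(0) = 0, i.e. r^2 + 3 r = 0.
Discriminant: (3)^2 - 4(0) = 9, so r = (-3 ± 3)/2.
Solving: r_1 = 0, r_2 = -3.

indicial: r^2 + 3 r = 0; roots r_1 = 0, r_2 = -3


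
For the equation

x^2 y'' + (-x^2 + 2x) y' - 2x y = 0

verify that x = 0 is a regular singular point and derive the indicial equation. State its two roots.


Divide by x^2 to reach normal form y'' + P_1(x) y' + P_2(x) y = 0 with P_1(x) = -1 + 2/x and P_2(x) = -2/x.
x = 0 is a singular point because the y'-coefficient -1 + 2/x has a pole at x = 0 and the y-coefficient -2/x has a pole at x = 0.
It is a regular singular point because x P_1(x) = p(x) = 2 - x and x^2 P_2(x) = q(x) = -2x are polynomials, hence analytic at x = 0.
p(0) = 2,  q(0) = 0.
Indicial equation: r(r-1) + p(0) r + q(0) = 0, i.e. r^2 + (p(0) - 1) r + q(0) = 0, i.e. r^2 + 1 r = 0.
Discriminant: (1)^2 - 4(0) = 1, so r = (-1 ± 1)/2.
Solving: r_1 = 0, r_2 = -1.

indicial: r^2 + 1 r = 0; roots r_1 = 0, r_2 = -1


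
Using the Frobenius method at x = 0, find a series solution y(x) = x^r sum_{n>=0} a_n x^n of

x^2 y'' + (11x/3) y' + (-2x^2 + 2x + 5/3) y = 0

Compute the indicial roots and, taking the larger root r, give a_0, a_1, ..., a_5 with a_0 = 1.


Write in Frobenius form y'' + (p(x)/x) y' + (q(x)/x^2) y = 0:
  p(x) = 11/3,  q(x) = -2x^2 + 2x + 5/3.
Indicial equation: r(r-1) + (11/3) r + (5/3) = 0 -> roots r_1 = -1, r_2 = -5/3.
Take r = r_1 = -1. Let y(x) = x^r sum_{n>=0} a_n x^n with a_0 = 1.
Substitute y = x^r sum a_n x^n and match x^{r+n}. The recurrence is
  D(n) a_n + 2 a_{n-1} - 2 a_{n-2} = 0,  where D(n) = (r+n)(r+n-1) + (11/3)(r+n) + (5/3).
  a_n = [-2 a_{n-1} + 2 a_{n-2}] / D(n).
Since the indicial polynomial factors as (r - r_1)(r - r_2), D(n) = (r_1 + n - r_1)(r_1 + n - r_2) = n(n + 2/3).
Evaluating step by step (a_0 = 1):
  n = 1: D(1) = 1(1 + 2/3) = 5/3; numerator = -2(1) = -2; a_1 = (-2)/(5/3) = -6/5
  n = 2: D(2) = 2(2 + 2/3) = 16/3; numerator = -2(-6/5) + 2(1) = 22/5; a_2 = (22/5)/(16/3) = 33/40
  n = 3: D(3) = 3(3 + 2/3) = 11; numerator = -2(33/40) + 2(-6/5) = -81/20; a_3 = (-81/20)/(11) = -81/220
  n = 4: D(4) = 4(4 + 2/3) = 56/3; numerator = -2(-81/220) + 2(33/40) = 105/44; a_4 = (105/44)/(56/3) = 45/352
  n = 5: D(5) = 5(5 + 2/3) = 85/3; numerator = -2(45/352) + 2(-81/220) = -873/880; a_5 = (-873/880)/(85/3) = -2619/74800

r = -1; a_0 = 1; a_1 = -6/5; a_2 = 33/40; a_3 = -81/220; a_4 = 45/352; a_5 = -2619/74800


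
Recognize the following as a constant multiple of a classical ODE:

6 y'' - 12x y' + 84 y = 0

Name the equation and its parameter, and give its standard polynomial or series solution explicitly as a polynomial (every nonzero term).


All three coefficients share the factor 6; dividing through by 6 gives  y'' - 2x y' + 14 y = 0.
This matches the Hermite equation y'' - 2x y' + 2n y = 0 with 2n = 14, so n = 7; the polynomial solution is H_7(x).
With y = sum_k a_k x^k, matching x^k gives (k+2)(k+1) a_{k+2} = 2(k - n) a_k = 2(k - 7) a_k. The right side vanishes at k = 7, so the series with the parity of 7 terminates at degree 7.
Standard normalization: leading coefficient of H_n is 2^n, so a_7 = 2^7 = 128. Work downward with a_k = (k+1)(k+2) a_{k+2} / (2(k - n)):
  a_5 = (6)(7)(128) / (2(5 - 7)) = 5376/(-4) = -1344
  a_3 = (4)(5)(-1344) / (2(3 - 7)) = -26880/(-8) = 3360
  a_1 = (2)(3)(3360) / (2(1 - 7)) = 20160/(-12) = -1680
Hence H_7(x) = 128 x^7 - 1344 x^5 + 3360 x^3 - 1680 x.

H_7(x); series = 128 x^7 - 1344 x^5 + 3360 x^3 - 1680 x


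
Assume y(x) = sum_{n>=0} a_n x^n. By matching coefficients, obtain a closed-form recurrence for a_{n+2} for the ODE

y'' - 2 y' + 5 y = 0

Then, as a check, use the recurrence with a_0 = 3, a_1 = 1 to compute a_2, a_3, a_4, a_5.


Substitute y = sum_n a_n x^n.
y''(x) has coefficient (n+2)(n+1) a_{n+2} at x^n;
-2 y'(x) has coefficient -2 (n+1) a_{n+1} at x^n;
5 y(x) has coefficient 5 a_n at x^n.
Matching x^n: (n+2)(n+1) a_{n+2} - 2 (n+1) a_{n+1} + 5 a_n = 0.
Thus a_{n+2} = [2 (n+1) a_{n+1} - 5 a_n] / ((n+1)(n+2)).

Check with a_0 = 3, a_1 = 1 (apply the recurrence for n = 0, 1, 2, 3): a_0 = 3, a_1 = 1, a_2 = -13/2, a_3 = -31/6, a_4 = 1/8, a_5 = 161/120.

a_(n+2) = [2 (n+1) a_(n+1) - 5 a_n] / ((n+1)(n+2)); check: a_0 = 3, a_1 = 1, a_2 = -13/2, a_3 = -31/6, a_4 = 1/8, a_5 = 161/120


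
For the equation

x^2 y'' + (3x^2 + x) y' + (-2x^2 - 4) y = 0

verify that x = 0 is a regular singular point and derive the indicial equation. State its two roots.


Divide by x^2 to reach normal form y'' + P_1(x) y' + P_2(x) y = 0 with P_1(x) = 3 + 1/x and P_2(x) = -2 - 4/x^2.
x = 0 is a singular point because the y'-coefficient 3 + 1/x has a pole at x = 0 and the y-coefficient -2 - 4/x^2 has a pole at x = 0.
It is a regular singular point because x P_1(x) = p(x) = 3x + 1 and x^2 P_2(x) = q(x) = -2x^2 - 4 are polynomials, hence analytic at x = 0.
p(0) = 1,  q(0) = -4.
Indicial equation: r(r-1) + p(0) r + q(0) = 0, i.e. r^2 + (p(0) - 1) r + q(0) = 0, i.e. r^2 - 4 = 0.
Discriminant: (0)^2 - 4(-4) = 16, so r = (0 ± 4)/2.
Solving: r_1 = 2, r_2 = -2.

indicial: r^2 - 4 = 0; roots r_1 = 2, r_2 = -2


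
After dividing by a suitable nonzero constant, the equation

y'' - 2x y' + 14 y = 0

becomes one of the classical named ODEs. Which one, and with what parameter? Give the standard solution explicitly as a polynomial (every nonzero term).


The equation is already in a standard form:  y'' - 2x y' + 14 y = 0.
This matches the Hermite equation y'' - 2x y' + 2n y = 0 with 2n = 14, so n = 7; the polynomial solution is H_7(x).
With y = sum_k a_k x^k, matching x^k gives (k+2)(k+1) a_{k+2} = 2(k - n) a_k = 2(k - 7) a_k. The right side vanishes at k = 7, so the series with the parity of 7 terminates at degree 7.
Standard normalization: leading coefficient of H_n is 2^n, so a_7 = 2^7 = 128. Work downward with a_k = (k+1)(k+2) a_{k+2} / (2(k - n)):
  a_5 = (6)(7)(128) / (2(5 - 7)) = 5376/(-4) = -1344
  a_3 = (4)(5)(-1344) / (2(3 - 7)) = -26880/(-8) = 3360
  a_1 = (2)(3)(3360) / (2(1 - 7)) = 20160/(-12) = -1680
Hence H_7(x) = 128 x^7 - 1344 x^5 + 3360 x^3 - 1680 x.

H_7(x); series = 128 x^7 - 1344 x^5 + 3360 x^3 - 1680 x


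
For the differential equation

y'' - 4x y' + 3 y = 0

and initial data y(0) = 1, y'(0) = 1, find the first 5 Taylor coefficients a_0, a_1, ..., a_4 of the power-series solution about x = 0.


Ansatz: y(x) = sum_{n>=0} a_n x^n, so y'(x) = sum_{n>=1} n a_n x^(n-1) and y''(x) = sum_{n>=2} n(n-1) a_n x^(n-2).
Substitute into P(x) y'' + Q(x) y' + R(x) y = 0 with P(x) = 1, Q(x) = -4x, R(x) = 3, and match powers of x.
Initial conditions: a_0 = 1, a_1 = 1.
Setting the coefficient of each power of x to zero and solving order by order (substituting the coefficients already found):
  x^0: 2 a_2 + 3 a_0 = 0  ->  2 a_2 = -3 a_0 = -3  ->  a_2 = -3/2
  x^1: 6 a_3 - a_1 = 0  ->  6 a_3 = a_1 = 1  ->  a_3 = 1/6
  x^2: 12 a_4 - 5 a_2 = 0  ->  12 a_4 = 5 a_2 = -15/2  ->  a_4 = -5/8
Truncated series: y(x) = 1 + x - (3/2) x^2 + (1/6) x^3 - (5/8) x^4 + O(x^5).

a_0 = 1; a_1 = 1; a_2 = -3/2; a_3 = 1/6; a_4 = -5/8


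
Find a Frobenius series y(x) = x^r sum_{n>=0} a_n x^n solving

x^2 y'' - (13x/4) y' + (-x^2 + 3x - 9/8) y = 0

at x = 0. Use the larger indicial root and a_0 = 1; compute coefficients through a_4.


Write in Frobenius form y'' + (p(x)/x) y' + (q(x)/x^2) y = 0:
  p(x) = -13/4,  q(x) = -x^2 + 3x - 9/8.
Indicial equation: r(r-1) + (-13/4) r + (-9/8) = 0 -> roots r_1 = 9/2, r_2 = -1/4.
Take r = r_1 = 9/2. Let y(x) = x^r sum_{n>=0} a_n x^n with a_0 = 1.
Substitute y = x^r sum a_n x^n and match x^{r+n}. The recurrence is
  D(n) a_n + 3 a_{n-1} - 1 a_{n-2} = 0,  where D(n) = (r+n)(r+n-1) + (-13/4)(r+n) + (-9/8).
  a_n = [-3 a_{n-1} + 1 a_{n-2}] / D(n).
Since the indicial polynomial factors as (r - r_1)(r - r_2), D(n) = (r_1 + n - r_1)(r_1 + n - r_2) = n(n + 19/4).
Evaluating step by step (a_0 = 1):
  n = 1: D(1) = 1(1 + 19/4) = 23/4; numerator = -3(1) = -3; a_1 = (-3)/(23/4) = -12/23
  n = 2: D(2) = 2(2 + 19/4) = 27/2; numerator = -3(-12/23) + 1(1) = 59/23; a_2 = (59/23)/(27/2) = 118/621
  n = 3: D(3) = 3(3 + 19/4) = 93/4; numerator = -3(118/621) + 1(-12/23) = -226/207; a_3 = (-226/207)/(93/4) = -904/19251
  n = 4: D(4) = 4(4 + 19/4) = 35; numerator = -3(-904/19251) + 1(118/621) = 6370/19251; a_4 = (6370/19251)/(35) = 182/19251

r = 9/2; a_0 = 1; a_1 = -12/23; a_2 = 118/621; a_3 = -904/19251; a_4 = 182/19251


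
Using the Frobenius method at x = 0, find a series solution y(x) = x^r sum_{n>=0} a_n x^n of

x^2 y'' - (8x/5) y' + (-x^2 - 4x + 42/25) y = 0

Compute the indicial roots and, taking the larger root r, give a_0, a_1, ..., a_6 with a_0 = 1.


Write in Frobenius form y'' + (p(x)/x) y' + (q(x)/x^2) y = 0:
  p(x) = -8/5,  q(x) = -x^2 - 4x + 42/25.
Indicial equation: r(r-1) + (-8/5) r + (42/25) = 0 -> roots r_1 = 7/5, r_2 = 6/5.
Take r = r_1 = 7/5. Let y(x) = x^r sum_{n>=0} a_n x^n with a_0 = 1.
Substitute y = x^r sum a_n x^n and match x^{r+n}. The recurrence is
  D(n) a_n - 4 a_{n-1} - 1 a_{n-2} = 0,  where D(n) = (r+n)(r+n-1) + (-8/5)(r+n) + (42/25).
  a_n = [4 a_{n-1} + 1 a_{n-2}] / D(n).
Since the indicial polynomial factors as (r - r_1)(r - r_2), D(n) = (r_1 + n - r_1)(r_1 + n - r_2) = n(n + 1/5).
Evaluating step by step (a_0 = 1):
  n = 1: D(1) = 1(1 + 1/5) = 6/5; numerator = 4(1) = 4; a_1 = (4)/(6/5) = 10/3
  n = 2: D(2) = 2(2 + 1/5) = 22/5; numerator = 4(10/3) + 1(1) = 43/3; a_2 = (43/3)/(22/5) = 215/66
  n = 3: D(3) = 3(3 + 1/5) = 48/5; numerator = 4(215/66) + 1(10/3) = 180/11; a_3 = (180/11)/(48/5) = 75/44
  n = 4: D(4) = 4(4 + 1/5) = 84/5; numerator = 4(75/44) + 1(215/66) = 665/66; a_4 = (665/66)/(84/5) = 475/792
  n = 5: D(5) = 5(5 + 1/5) = 26; numerator = 4(475/792) + 1(75/44) = 1625/396; a_5 = (1625/396)/(26) = 125/792
  n = 6: D(6) = 6(6 + 1/5) = 186/5; numerator = 4(125/792) + 1(475/792) = 325/264; a_6 = (325/264)/(186/5) = 1625/49104

r = 7/5; a_0 = 1; a_1 = 10/3; a_2 = 215/66; a_3 = 75/44; a_4 = 475/792; a_5 = 125/792; a_6 = 1625/49104


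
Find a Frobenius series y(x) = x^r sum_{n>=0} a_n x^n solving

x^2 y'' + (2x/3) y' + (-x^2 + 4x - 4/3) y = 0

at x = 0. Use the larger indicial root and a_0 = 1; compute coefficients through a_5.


Write in Frobenius form y'' + (p(x)/x) y' + (q(x)/x^2) y = 0:
  p(x) = 2/3,  q(x) = -x^2 + 4x - 4/3.
Indicial equation: r(r-1) + (2/3) r + (-4/3) = 0 -> roots r_1 = 4/3, r_2 = -1.
Take r = r_1 = 4/3. Let y(x) = x^r sum_{n>=0} a_n x^n with a_0 = 1.
Substitute y = x^r sum a_n x^n and match x^{r+n}. The recurrence is
  D(n) a_n + 4 a_{n-1} - 1 a_{n-2} = 0,  where D(n) = (r+n)(r+n-1) + (2/3)(r+n) + (-4/3).
  a_n = [-4 a_{n-1} + 1 a_{n-2}] / D(n).
Since the indicial polynomial factors as (r - r_1)(r - r_2), D(n) = (r_1 + n - r_1)(r_1 + n - r_2) = n(n + 7/3).
Evaluating step by step (a_0 = 1):
  n = 1: D(1) = 1(1 + 7/3) = 10/3; numerator = -4(1) = -4; a_1 = (-4)/(10/3) = -6/5
  n = 2: D(2) = 2(2 + 7/3) = 26/3; numerator = -4(-6/5) + 1(1) = 29/5; a_2 = (29/5)/(26/3) = 87/130
  n = 3: D(3) = 3(3 + 7/3) = 16; numerator = -4(87/130) + 1(-6/5) = -252/65; a_3 = (-252/65)/(16) = -63/260
  n = 4: D(4) = 4(4 + 7/3) = 76/3; numerator = -4(-63/260) + 1(87/130) = 213/130; a_4 = (213/130)/(76/3) = 639/9880
  n = 5: D(5) = 5(5 + 7/3) = 110/3; numerator = -4(639/9880) + 1(-63/260) = -495/988; a_5 = (-495/988)/(110/3) = -27/1976

r = 4/3; a_0 = 1; a_1 = -6/5; a_2 = 87/130; a_3 = -63/260; a_4 = 639/9880; a_5 = -27/1976


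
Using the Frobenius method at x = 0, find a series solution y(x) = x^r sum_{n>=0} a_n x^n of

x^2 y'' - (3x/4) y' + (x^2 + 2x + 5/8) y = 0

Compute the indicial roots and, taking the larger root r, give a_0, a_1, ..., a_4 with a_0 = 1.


Write in Frobenius form y'' + (p(x)/x) y' + (q(x)/x^2) y = 0:
  p(x) = -3/4,  q(x) = x^2 + 2x + 5/8.
Indicial equation: r(r-1) + (-3/4) r + (5/8) = 0 -> roots r_1 = 5/4, r_2 = 1/2.
Take r = r_1 = 5/4. Let y(x) = x^r sum_{n>=0} a_n x^n with a_0 = 1.
Substitute y = x^r sum a_n x^n and match x^{r+n}. The recurrence is
  D(n) a_n + 2 a_{n-1} + 1 a_{n-2} = 0,  where D(n) = (r+n)(r+n-1) + (-3/4)(r+n) + (5/8).
  a_n = [-2 a_{n-1} - 1 a_{n-2}] / D(n).
Since the indicial polynomial factors as (r - r_1)(r - r_2), D(n) = (r_1 + n - r_1)(r_1 + n - r_2) = n(n + 3/4).
Evaluating step by step (a_0 = 1):
  n = 1: D(1) = 1(1 + 3/4) = 7/4; numerator = -2(1) = -2; a_1 = (-2)/(7/4) = -8/7
  n = 2: D(2) = 2(2 + 3/4) = 11/2; numerator = -2(-8/7) - 1(1) = 9/7; a_2 = (9/7)/(11/2) = 18/77
  n = 3: D(3) = 3(3 + 3/4) = 45/4; numerator = -2(18/77) - 1(-8/7) = 52/77; a_3 = (52/77)/(45/4) = 208/3465
  n = 4: D(4) = 4(4 + 3/4) = 19; numerator = -2(208/3465) - 1(18/77) = -1226/3465; a_4 = (-1226/3465)/(19) = -1226/65835

r = 5/4; a_0 = 1; a_1 = -8/7; a_2 = 18/77; a_3 = 208/3465; a_4 = -1226/65835
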